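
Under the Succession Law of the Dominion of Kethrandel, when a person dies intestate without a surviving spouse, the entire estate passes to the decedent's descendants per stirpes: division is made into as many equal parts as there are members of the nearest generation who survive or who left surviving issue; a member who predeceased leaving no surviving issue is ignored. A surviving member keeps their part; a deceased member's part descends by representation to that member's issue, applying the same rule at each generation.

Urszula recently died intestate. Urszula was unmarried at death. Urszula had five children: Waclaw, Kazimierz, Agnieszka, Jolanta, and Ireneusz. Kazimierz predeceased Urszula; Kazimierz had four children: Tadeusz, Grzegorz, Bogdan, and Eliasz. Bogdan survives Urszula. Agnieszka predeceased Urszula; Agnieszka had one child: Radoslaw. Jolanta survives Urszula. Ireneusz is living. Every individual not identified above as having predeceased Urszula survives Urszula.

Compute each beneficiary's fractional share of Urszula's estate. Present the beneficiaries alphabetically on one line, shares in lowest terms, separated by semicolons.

Bogdan 1/20; Eliasz 1/20; Grzegorz 1/20; Ireneusz 1/5; Jolanta 1/5; Radoslaw 1/5; Tadeusz 1/20; Waclaw 1/5

There is no surviving spouse, so the entire estate passes to Urszula's descendants per stirpes.
The estate is divided into 5 equal shares of 1/5 among Waclaw, Kazimierz, Agnieszka, Jolanta, Ireneusz.
Waclaw is living and takes 1/5.
Kazimierz predeceased; the 1/5 allotted to Kazimierz's branch passes to Kazimierz's issue by representation.
The 1/5 is divided into 4 equal shares of 1/20 among Tadeusz, Grzegorz, Bogdan, Eliasz.
Tadeusz is living and takes 1/20.
Grzegorz is living and takes 1/20.
Bogdan is living and takes 1/20.
Eliasz is living and takes 1/20.
Agnieszka predeceased; the 1/5 allotted to Agnieszka's branch passes to Agnieszka's issue by representation.
Radoslaw is the sole taker at this level and receives the full 1/5.
Jolanta is living and takes 1/5.
Ireneusz is living and takes 1/5.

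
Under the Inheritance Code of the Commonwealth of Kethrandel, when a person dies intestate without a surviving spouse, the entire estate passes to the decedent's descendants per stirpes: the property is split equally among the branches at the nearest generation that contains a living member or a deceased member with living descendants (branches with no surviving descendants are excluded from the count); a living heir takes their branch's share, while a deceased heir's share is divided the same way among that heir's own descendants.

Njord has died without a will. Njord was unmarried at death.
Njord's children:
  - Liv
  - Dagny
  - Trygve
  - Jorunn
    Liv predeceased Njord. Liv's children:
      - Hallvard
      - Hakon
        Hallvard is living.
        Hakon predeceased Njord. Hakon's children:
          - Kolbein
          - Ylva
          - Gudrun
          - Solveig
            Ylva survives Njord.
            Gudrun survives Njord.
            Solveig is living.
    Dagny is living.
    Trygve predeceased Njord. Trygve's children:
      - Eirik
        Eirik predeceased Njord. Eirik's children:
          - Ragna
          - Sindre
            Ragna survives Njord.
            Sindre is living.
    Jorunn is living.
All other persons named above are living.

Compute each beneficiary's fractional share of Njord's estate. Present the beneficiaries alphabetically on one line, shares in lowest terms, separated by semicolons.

Dagny 1/4; Gudrun 1/32; Hallvard 1/8; Jorunn 1/4; Kolbein 1/32; Ragna 1/8; Sindre 1/8; Solveig 1/32; Ylva 1/32

There is no surviving spouse, so the entire estate passes to Njord's descendants per stirpes.
The estate is divided into 4 equal shares of 1/4 among Liv, Dagny, Trygve, Jorunn.
Liv predeceased; the 1/4 allotted to Liv's branch passes to Liv's issue by representation.
The 1/4 is divided into 2 equal shares of 1/8 among Hallvard, Hakon.
Hallvard is living and takes 1/8.
Hakon predeceased; the 1/8 allotted to Hakon's branch passes to Hakon's issue by representation.
The 1/8 is divided into 4 equal shares of 1/32 among Kolbein, Ylva, Gudrun, Solveig.
Kolbein is living and takes 1/32.
Ylva is living and takes 1/32.
Gudrun is living and takes 1/32.
Solveig is living and takes 1/32.
Dagny is living and takes 1/4.
Trygve predeceased; the 1/4 allotted to Trygve's branch passes to Trygve's issue by representation.
Eirik's line is the sole branch at this level, so the full 1/4 passes to Eirik's issue by representation.
The 1/4 is divided into 2 equal shares of 1/8 among Ragna, Sindre.
Ragna is living and takes 1/8.
Sindre is living and takes 1/8.
Jorunn is living and takes 1/4.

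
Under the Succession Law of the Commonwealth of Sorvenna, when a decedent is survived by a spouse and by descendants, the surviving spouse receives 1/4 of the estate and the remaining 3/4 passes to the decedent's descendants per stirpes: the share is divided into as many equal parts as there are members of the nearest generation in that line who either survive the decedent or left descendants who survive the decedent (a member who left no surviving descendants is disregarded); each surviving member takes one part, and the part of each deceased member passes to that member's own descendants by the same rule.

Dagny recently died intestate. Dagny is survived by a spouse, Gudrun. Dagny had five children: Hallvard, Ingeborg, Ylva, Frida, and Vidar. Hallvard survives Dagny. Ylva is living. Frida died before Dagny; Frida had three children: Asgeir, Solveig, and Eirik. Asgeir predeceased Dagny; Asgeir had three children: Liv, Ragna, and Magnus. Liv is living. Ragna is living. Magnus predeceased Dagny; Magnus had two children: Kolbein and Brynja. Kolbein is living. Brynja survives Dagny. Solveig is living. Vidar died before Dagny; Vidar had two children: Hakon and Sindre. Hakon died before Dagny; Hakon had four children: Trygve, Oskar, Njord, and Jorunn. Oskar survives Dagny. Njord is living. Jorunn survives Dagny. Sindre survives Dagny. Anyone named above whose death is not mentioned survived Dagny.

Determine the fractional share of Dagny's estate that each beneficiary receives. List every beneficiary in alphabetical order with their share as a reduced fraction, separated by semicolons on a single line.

Brynja 1/120; Eirik 1/20; Gudrun 1/4; Hallvard 3/20; Ingeborg 3/20; Jorunn 3/160; Kolbein 1/120; Liv 1/60; Njord 3/160; Oskar 3/160; Ragna 1/60; Sindre 3/40; Solveig 1/20; Trygve 3/160; Ylva 3/20

Gudrun, as surviving spouse, takes 1/4.
The remaining 3/4 passes to Dagny's descendants per stirpes.
The 3/4 is divided into 5 equal shares of 3/20 among Hallvard, Ingeborg, Ylva, Frida, Vidar.
Hallvard is living and takes 3/20.
Ingeborg is living and takes 3/20.
Ylva is living and takes 3/20.
Frida predeceased; the 3/20 allotted to Frida's branch passes to Frida's issue by representation.
The 3/20 is divided into 3 equal shares of 1/20 among Asgeir, Solveig, Eirik.
Asgeir predeceased; the 1/20 allotted to Asgeir's branch passes to Asgeir's issue by representation.
The 1/20 is divided into 3 equal shares of 1/60 among Liv, Ragna, Magnus.
Liv is living and takes 1/60.
Ragna is living and takes 1/60.
Magnus predeceased; the 1/60 allotted to Magnus's branch passes to Magnus's issue by representation.
The 1/60 is divided into 2 equal shares of 1/120 among Kolbein, Brynja.
Kolbein is living and takes 1/120.
Brynja is living and takes 1/120.
Solveig is living and takes 1/20.
Eirik is living and takes 1/20.
Vidar predeceased; the 3/20 allotted to Vidar's branch passes to Vidar's issue by representation.
The 3/20 is divided into 2 equal shares of 3/40 among Hakon, Sindre.
Hakon predeceased; the 3/40 allotted to Hakon's branch passes to Hakon's issue by representation.
The 3/40 is divided into 4 equal shares of 3/160 among Trygve, Oskar, Njord, Jorunn.
Trygve is living and takes 3/160.
Oskar is living and takes 3/160.
Njord is living and takes 3/160.
Jorunn is living and takes 3/160.
Sindre is living and takes 3/40.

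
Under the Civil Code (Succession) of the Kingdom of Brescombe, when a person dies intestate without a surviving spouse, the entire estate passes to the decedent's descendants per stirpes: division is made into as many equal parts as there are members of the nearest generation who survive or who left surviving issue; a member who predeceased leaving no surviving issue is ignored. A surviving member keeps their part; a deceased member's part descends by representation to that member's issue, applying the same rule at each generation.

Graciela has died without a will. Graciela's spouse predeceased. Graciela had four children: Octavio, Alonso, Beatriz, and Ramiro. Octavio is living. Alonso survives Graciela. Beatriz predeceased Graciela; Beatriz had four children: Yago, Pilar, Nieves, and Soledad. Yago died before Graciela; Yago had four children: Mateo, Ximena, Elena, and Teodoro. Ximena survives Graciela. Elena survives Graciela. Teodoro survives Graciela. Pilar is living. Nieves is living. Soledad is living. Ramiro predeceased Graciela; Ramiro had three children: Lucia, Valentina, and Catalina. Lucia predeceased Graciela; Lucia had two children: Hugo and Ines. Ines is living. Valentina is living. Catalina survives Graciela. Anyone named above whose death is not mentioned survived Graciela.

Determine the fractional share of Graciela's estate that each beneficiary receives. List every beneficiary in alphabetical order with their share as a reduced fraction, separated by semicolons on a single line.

There is no surviving spouse, so the entire estate passes to Graciela's descendants per stirpes.
The estate is divided into 4 equal shares of 1/4 among Octavio, Alonso, Beatriz, Ramiro.
Octavio is living and takes 1/4.
Alonso is living and takes 1/4.
Beatriz predeceased; the 1/4 allotted to Beatriz's branch passes to Beatriz's issue by representation.
The 1/4 is divided into 4 equal shares of 1/16 among Yago, Pilar, Nieves, Soledad.
Yago predeceased; the 1/16 allotted to Yago's branch passes to Yago's issue by representation.
The 1/16 is divided into 4 equal shares of 1/64 among Mateo, Ximena, Elena, Teodoro.
Mateo is living and takes 1/64.
Ximena is living and takes 1/64.
Elena is living and takes 1/64.
Teodoro is living and takes 1/64.
Pilar is living and takes 1/16.
Nieves is living and takes 1/16.
Soledad is living and takes 1/16.
Ramiro predeceased; the 1/4 allotted to Ramiro's branch passes to Ramiro's issue by representation.
The 1/4 is divided into 3 equal shares of 1/12 among Lucia, Valentina, Catalina.
Lucia predeceased; the 1/12 allotted to Lucia's branch passes to Lucia's issue by representation.
The 1/12 is divided into 2 equal shares of 1/24 among Hugo, Ines.
Hugo is living and takes 1/24.
Ines is living and takes 1/24.
Valentina is living and takes 1/12.
Catalina is living and takes 1/12.

Alonso 1/4; Catalina 1/12; Elena 1/64; Hugo 1/24; Ines 1/24; Mateo 1/64; Nieves 1/16; Octavio 1/4; Pilar 1/16; Soledad 1/16; Teodoro 1/64; Valentina 1/12; Ximena 1/64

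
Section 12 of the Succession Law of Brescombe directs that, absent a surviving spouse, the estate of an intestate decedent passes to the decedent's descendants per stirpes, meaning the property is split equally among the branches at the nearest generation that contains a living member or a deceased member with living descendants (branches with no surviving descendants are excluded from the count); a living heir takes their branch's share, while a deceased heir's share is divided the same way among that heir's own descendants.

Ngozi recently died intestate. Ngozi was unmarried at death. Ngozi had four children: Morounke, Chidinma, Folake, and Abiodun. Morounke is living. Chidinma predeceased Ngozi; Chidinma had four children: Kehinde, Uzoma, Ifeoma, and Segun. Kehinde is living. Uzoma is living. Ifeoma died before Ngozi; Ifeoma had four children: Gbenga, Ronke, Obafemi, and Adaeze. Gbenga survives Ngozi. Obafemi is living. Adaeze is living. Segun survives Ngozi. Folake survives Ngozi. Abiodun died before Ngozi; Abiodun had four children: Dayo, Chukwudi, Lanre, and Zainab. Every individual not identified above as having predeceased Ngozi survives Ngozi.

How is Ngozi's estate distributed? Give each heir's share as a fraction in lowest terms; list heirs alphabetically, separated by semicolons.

Adaeze 1/64; Chukwudi 1/16; Dayo 1/16; Folake 1/4; Gbenga 1/64; Kehinde 1/16; Lanre 1/16; Morounke 1/4; Obafemi 1/64; Ronke 1/64; Segun 1/16; Uzoma 1/16; Zainab 1/16

There is no surviving spouse, so the entire estate passes to Ngozi's descendants per stirpes.
The estate is divided into 4 equal shares of 1/4 among Morounke, Chidinma, Folake, Abiodun.
Morounke is living and takes 1/4.
Chidinma predeceased; the 1/4 allotted to Chidinma's branch passes to Chidinma's issue by representation.
The 1/4 is divided into 4 equal shares of 1/16 among Kehinde, Uzoma, Ifeoma, Segun.
Kehinde is living and takes 1/16.
Uzoma is living and takes 1/16.
Ifeoma predeceased; the 1/16 allotted to Ifeoma's branch passes to Ifeoma's issue by representation.
The 1/16 is divided into 4 equal shares of 1/64 among Gbenga, Ronke, Obafemi, Adaeze.
Gbenga is living and takes 1/64.
Ronke is living and takes 1/64.
Obafemi is living and takes 1/64.
Adaeze is living and takes 1/64.
Segun is living and takes 1/16.
Folake is living and takes 1/4.
Abiodun predeceased; the 1/4 allotted to Abiodun's branch passes to Abiodun's issue by representation.
The 1/4 is divided into 4 equal shares of 1/16 among Dayo, Chukwudi, Lanre, Zainab.
Dayo is living and takes 1/16.
Chukwudi is living and takes 1/16.
Lanre is living and takes 1/16.
Zainab is living and takes 1/16.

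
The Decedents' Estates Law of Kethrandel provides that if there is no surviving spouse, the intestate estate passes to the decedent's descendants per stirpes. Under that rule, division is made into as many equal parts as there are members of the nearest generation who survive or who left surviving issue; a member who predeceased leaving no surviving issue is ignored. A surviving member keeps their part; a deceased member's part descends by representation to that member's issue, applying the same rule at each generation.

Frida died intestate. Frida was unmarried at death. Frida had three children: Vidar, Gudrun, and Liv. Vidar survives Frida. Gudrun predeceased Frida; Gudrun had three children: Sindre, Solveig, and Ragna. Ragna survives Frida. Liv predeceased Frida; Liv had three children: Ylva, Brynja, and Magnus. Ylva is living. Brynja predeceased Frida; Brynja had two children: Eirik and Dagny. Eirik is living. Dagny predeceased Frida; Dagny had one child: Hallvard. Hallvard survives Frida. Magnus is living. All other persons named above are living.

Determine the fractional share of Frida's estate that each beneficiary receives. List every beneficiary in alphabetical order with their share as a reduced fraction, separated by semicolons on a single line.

Eirik 1/18; Hallvard 1/18; Magnus 1/9; Ragna 1/9; Sindre 1/9; Solveig 1/9; Vidar 1/3; Ylva 1/9

There is no surviving spouse, so the entire estate passes to Frida's descendants per stirpes.
The estate is divided into 3 equal shares of 1/3 among Vidar, Gudrun, Liv.
Vidar is living and takes 1/3.
Gudrun predeceased; the 1/3 allotted to Gudrun's branch passes to Gudrun's issue by representation.
The 1/3 is divided into 3 equal shares of 1/9 among Sindre, Solveig, Ragna.
Sindre is living and takes 1/9.
Solveig is living and takes 1/9.
Ragna is living and takes 1/9.
Liv predeceased; the 1/3 allotted to Liv's branch passes to Liv's issue by representation.
The 1/3 is divided into 3 equal shares of 1/9 among Ylva, Brynja, Magnus.
Ylva is living and takes 1/9.
Brynja predeceased; the 1/9 allotted to Brynja's branch passes to Brynja's issue by representation.
The 1/9 is divided into 2 equal shares of 1/18 among Eirik, Dagny.
Eirik is living and takes 1/18.
Dagny predeceased; the 1/18 allotted to Dagny's branch passes to Dagny's issue by representation.
Hallvard is the sole taker at this level and receives the full 1/18.
Magnus is living and takes 1/9.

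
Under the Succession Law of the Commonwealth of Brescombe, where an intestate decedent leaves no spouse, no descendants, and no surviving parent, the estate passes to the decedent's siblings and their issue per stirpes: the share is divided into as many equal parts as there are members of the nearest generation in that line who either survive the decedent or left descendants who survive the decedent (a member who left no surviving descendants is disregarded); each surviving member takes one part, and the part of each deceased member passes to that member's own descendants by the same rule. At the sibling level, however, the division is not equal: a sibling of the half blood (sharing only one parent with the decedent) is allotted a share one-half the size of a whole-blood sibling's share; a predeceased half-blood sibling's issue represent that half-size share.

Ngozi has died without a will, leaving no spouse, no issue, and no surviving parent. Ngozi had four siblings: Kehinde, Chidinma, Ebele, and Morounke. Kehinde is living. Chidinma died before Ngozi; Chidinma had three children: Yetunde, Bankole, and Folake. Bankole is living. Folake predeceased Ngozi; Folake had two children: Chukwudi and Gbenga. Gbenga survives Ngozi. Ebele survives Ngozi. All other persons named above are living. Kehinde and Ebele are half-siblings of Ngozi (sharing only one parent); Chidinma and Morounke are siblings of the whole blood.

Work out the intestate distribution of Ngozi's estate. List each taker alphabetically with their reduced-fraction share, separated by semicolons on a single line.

Bankole 1/9; Chukwudi 1/18; Ebele 1/6; Gbenga 1/18; Kehinde 1/6; Morounke 1/3; Yetunde 1/9

No spouse, descendants, or parent survives, so the estate passes to Ngozi's siblings per stirpes.
Half-blood siblings count for one-half the weight of whole-blood siblings at the initial division.
Dividing 1 in proportion to weights (total weight 3): Kehinde (weight 1/2) → 1/6; Chidinma (weight 1) → 1/3; Ebele (weight 1/2) → 1/6; Morounke (weight 1) → 1/3.
Kehinde is living and takes 1/6.
Chidinma predeceased; the 1/3 allotted to Chidinma's branch passes to Chidinma's issue by representation.
The 1/3 is divided into 3 equal shares of 1/9 among Yetunde, Bankole, Folake.
Yetunde is living and takes 1/9.
Bankole is living and takes 1/9.
Folake predeceased; the 1/9 allotted to Folake's branch passes to Folake's issue by representation.
The 1/9 is divided into 2 equal shares of 1/18 among Chukwudi, Gbenga.
Chukwudi is living and takes 1/18.
Gbenga is living and takes 1/18.
Ebele is living and takes 1/6.
Morounke is living and takes 1/3.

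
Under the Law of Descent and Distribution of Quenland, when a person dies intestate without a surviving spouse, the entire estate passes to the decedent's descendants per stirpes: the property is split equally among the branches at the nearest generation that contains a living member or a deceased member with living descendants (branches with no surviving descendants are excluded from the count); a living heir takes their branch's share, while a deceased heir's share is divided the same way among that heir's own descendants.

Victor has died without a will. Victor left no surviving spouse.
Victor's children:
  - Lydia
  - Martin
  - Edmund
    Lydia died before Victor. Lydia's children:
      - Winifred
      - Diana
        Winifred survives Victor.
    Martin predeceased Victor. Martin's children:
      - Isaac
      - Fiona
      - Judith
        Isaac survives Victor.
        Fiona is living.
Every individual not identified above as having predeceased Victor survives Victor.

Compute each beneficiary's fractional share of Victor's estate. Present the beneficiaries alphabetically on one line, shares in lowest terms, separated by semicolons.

Diana 1/6; Edmund 1/3; Fiona 1/9; Isaac 1/9; Judith 1/9; Winifred 1/6

There is no surviving spouse, so the entire estate passes to Victor's descendants per stirpes.
The estate is divided into 3 equal shares of 1/3 among Lydia, Martin, Edmund.
Lydia predeceased; the 1/3 allotted to Lydia's branch passes to Lydia's issue by representation.
The 1/3 is divided into 2 equal shares of 1/6 among Winifred, Diana.
Winifred is living and takes 1/6.
Diana is living and takes 1/6.
Martin predeceased; the 1/3 allotted to Martin's branch passes to Martin's issue by representation.
The 1/3 is divided into 3 equal shares of 1/9 among Isaac, Fiona, Judith.
Isaac is living and takes 1/9.
Fiona is living and takes 1/9.
Judith is living and takes 1/9.
Edmund is living and takes 1/3.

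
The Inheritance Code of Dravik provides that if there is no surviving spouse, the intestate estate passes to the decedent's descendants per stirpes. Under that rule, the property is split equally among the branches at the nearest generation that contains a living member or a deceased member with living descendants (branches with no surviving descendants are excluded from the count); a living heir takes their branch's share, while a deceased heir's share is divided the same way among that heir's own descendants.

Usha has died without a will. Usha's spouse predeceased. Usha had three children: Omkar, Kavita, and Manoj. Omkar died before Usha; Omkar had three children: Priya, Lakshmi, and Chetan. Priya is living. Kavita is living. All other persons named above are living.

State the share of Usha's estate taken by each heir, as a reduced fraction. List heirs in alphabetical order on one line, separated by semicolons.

There is no surviving spouse, so the entire estate passes to Usha's descendants per stirpes.
The estate is divided into 3 equal shares of 1/3 among Omkar, Kavita, Manoj.
Omkar predeceased; the 1/3 allotted to Omkar's branch passes to Omkar's issue by representation.
The 1/3 is divided into 3 equal shares of 1/9 among Priya, Lakshmi, Chetan.
Priya is living and takes 1/9.
Lakshmi is living and takes 1/9.
Chetan is living and takes 1/9.
Kavita is living and takes 1/3.
Manoj is living and takes 1/3.

Chetan 1/9; Kavita 1/3; Lakshmi 1/9; Manoj 1/3; Priya 1/9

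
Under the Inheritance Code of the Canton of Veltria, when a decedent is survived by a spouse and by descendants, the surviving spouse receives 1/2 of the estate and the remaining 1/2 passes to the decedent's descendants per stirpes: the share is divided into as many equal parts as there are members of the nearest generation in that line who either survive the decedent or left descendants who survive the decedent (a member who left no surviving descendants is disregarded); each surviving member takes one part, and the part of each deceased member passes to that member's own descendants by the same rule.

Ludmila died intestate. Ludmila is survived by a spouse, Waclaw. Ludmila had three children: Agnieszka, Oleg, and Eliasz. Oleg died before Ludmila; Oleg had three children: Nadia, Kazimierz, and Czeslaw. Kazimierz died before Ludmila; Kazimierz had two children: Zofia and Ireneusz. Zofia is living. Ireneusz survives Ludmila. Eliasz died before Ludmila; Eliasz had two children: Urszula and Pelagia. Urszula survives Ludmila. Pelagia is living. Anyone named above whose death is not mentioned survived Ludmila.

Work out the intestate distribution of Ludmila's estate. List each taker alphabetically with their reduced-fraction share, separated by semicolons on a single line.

Agnieszka 1/6; Czeslaw 1/18; Ireneusz 1/36; Nadia 1/18; Pelagia 1/12; Urszula 1/12; Waclaw 1/2; Zofia 1/36

Waclaw, as surviving spouse, takes 1/2.
The remaining 1/2 passes to Ludmila's descendants per stirpes.
The 1/2 is divided into 3 equal shares of 1/6 among Agnieszka, Oleg, Eliasz.
Agnieszka is living and takes 1/6.
Oleg predeceased; the 1/6 allotted to Oleg's branch passes to Oleg's issue by representation.
The 1/6 is divided into 3 equal shares of 1/18 among Nadia, Kazimierz, Czeslaw.
Nadia is living and takes 1/18.
Kazimierz predeceased; the 1/18 allotted to Kazimierz's branch passes to Kazimierz's issue by representation.
The 1/18 is divided into 2 equal shares of 1/36 among Zofia, Ireneusz.
Zofia is living and takes 1/36.
Ireneusz is living and takes 1/36.
Czeslaw is living and takes 1/18.
Eliasz predeceased; the 1/6 allotted to Eliasz's branch passes to Eliasz's issue by representation.
The 1/6 is divided into 2 equal shares of 1/12 among Urszula, Pelagia.
Urszula is living and takes 1/12.
Pelagia is living and takes 1/12.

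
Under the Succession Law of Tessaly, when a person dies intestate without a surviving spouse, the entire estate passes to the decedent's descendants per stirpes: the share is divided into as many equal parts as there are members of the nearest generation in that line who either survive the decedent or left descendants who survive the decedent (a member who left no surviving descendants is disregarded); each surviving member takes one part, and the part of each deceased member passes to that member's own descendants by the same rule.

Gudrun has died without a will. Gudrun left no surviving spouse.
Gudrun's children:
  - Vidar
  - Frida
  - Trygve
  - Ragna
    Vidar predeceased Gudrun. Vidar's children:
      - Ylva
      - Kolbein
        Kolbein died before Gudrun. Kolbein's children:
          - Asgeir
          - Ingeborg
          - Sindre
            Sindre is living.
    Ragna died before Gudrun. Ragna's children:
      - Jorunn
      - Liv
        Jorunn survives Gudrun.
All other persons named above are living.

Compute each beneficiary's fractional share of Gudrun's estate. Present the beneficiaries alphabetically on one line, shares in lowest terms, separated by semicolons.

There is no surviving spouse, so the entire estate passes to Gudrun's descendants per stirpes.
The estate is divided into 4 equal shares of 1/4 among Vidar, Frida, Trygve, Ragna.
Vidar predeceased; the 1/4 allotted to Vidar's branch passes to Vidar's issue by representation.
The 1/4 is divided into 2 equal shares of 1/8 among Ylva, Kolbein.
Ylva is living and takes 1/8.
Kolbein predeceased; the 1/8 allotted to Kolbein's branch passes to Kolbein's issue by representation.
The 1/8 is divided into 3 equal shares of 1/24 among Asgeir, Ingeborg, Sindre.
Asgeir is living and takes 1/24.
Ingeborg is living and takes 1/24.
Sindre is living and takes 1/24.
Frida is living and takes 1/4.
Trygve is living and takes 1/4.
Ragna predeceased; the 1/4 allotted to Ragna's branch passes to Ragna's issue by representation.
The 1/4 is divided into 2 equal shares of 1/8 among Jorunn, Liv.
Jorunn is living and takes 1/8.
Liv is living and takes 1/8.

Asgeir 1/24; Frida 1/4; Ingeborg 1/24; Jorunn 1/8; Liv 1/8; Sindre 1/24; Trygve 1/4; Ylva 1/8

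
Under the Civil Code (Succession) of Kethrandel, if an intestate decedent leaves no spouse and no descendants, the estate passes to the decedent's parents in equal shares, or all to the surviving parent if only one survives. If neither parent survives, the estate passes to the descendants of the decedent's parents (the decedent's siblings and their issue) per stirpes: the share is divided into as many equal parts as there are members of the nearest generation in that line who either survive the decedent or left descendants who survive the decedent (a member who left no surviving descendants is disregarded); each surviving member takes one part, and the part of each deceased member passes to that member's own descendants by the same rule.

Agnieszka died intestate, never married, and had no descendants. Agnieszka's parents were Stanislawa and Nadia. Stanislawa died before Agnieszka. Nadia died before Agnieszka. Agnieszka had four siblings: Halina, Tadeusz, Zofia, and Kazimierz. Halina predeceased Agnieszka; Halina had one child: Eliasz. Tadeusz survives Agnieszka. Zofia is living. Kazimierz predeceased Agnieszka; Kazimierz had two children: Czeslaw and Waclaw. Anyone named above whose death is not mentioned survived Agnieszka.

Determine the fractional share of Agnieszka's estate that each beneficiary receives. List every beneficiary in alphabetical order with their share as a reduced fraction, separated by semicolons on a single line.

Czeslaw 1/8; Eliasz 1/4; Tadeusz 1/4; Waclaw 1/8; Zofia 1/4

Neither parent survives and there are no descendants, so the estate passes to Agnieszka's siblings and their issue per stirpes.
The estate is divided into 4 equal shares of 1/4 among Halina, Tadeusz, Zofia, Kazimierz.
Halina predeceased; the 1/4 allotted to Halina's branch passes to Halina's issue by representation.
Eliasz is the sole taker at this level and receives the full 1/4.
Tadeusz is living and takes 1/4.
Zofia is living and takes 1/4.
Kazimierz predeceased; the 1/4 allotted to Kazimierz's branch passes to Kazimierz's issue by representation.
The 1/4 is divided into 2 equal shares of 1/8 among Czeslaw, Waclaw.
Czeslaw is living and takes 1/8.
Waclaw is living and takes 1/8.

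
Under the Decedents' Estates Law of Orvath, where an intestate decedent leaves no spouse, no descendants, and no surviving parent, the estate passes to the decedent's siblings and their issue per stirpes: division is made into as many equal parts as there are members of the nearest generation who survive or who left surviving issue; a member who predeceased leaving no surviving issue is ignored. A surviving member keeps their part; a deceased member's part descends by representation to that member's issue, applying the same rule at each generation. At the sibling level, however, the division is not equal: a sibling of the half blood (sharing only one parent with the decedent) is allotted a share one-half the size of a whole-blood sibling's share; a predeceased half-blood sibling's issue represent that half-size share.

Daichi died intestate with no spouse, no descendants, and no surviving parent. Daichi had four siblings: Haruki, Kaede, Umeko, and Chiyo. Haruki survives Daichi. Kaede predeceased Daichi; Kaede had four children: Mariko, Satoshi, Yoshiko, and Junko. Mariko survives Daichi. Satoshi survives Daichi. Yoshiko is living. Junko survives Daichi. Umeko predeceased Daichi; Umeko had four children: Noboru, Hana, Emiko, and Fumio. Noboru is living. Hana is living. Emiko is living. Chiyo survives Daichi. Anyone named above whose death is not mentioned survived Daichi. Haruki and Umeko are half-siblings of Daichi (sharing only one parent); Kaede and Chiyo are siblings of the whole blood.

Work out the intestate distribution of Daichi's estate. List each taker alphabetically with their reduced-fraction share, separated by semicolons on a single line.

No spouse, descendants, or parent survives, so the estate passes to Daichi's siblings per stirpes.
Half-blood siblings count for one-half the weight of whole-blood siblings at the initial division.
Dividing 1 in proportion to weights (total weight 3): Haruki (weight 1/2) → 1/6; Kaede (weight 1) → 1/3; Umeko (weight 1/2) → 1/6; Chiyo (weight 1) → 1/3.
Haruki is living and takes 1/6.
Kaede predeceased; the 1/3 allotted to Kaede's branch passes to Kaede's issue by representation.
The 1/3 is divided into 4 equal shares of 1/12 among Mariko, Satoshi, Yoshiko, Junko.
Mariko is living and takes 1/12.
Satoshi is living and takes 1/12.
Yoshiko is living and takes 1/12.
Junko is living and takes 1/12.
Umeko predeceased; the 1/6 allotted to Umeko's branch passes to Umeko's issue by representation.
The 1/6 is divided into 4 equal shares of 1/24 among Noboru, Hana, Emiko, Fumio.
Noboru is living and takes 1/24.
Hana is living and takes 1/24.
Emiko is living and takes 1/24.
Fumio is living and takes 1/24.
Chiyo is living and takes 1/3.

Chiyo 1/3; Emiko 1/24; Fumio 1/24; Hana 1/24; Haruki 1/6; Junko 1/12; Mariko 1/12; Noboru 1/24; Satoshi 1/12; Yoshiko 1/12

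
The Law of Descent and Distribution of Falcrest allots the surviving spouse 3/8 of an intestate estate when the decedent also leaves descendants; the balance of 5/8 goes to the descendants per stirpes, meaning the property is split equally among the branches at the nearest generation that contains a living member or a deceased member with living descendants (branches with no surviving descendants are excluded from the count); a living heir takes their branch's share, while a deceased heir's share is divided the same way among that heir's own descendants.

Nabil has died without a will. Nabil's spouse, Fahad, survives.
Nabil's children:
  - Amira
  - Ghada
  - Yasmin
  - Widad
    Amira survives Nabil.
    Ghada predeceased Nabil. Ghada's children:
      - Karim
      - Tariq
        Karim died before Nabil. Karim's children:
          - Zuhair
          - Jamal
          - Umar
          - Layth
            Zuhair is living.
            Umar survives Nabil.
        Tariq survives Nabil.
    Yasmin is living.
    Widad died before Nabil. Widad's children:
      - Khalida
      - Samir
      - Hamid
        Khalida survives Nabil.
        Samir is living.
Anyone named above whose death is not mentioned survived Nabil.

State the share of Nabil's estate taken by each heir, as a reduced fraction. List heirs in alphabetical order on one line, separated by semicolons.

Fahad, as surviving spouse, takes 3/8.
The remaining 5/8 passes to Nabil's descendants per stirpes.
The 5/8 is divided into 4 equal shares of 5/32 among Amira, Ghada, Yasmin, Widad.
Amira is living and takes 5/32.
Ghada predeceased; the 5/32 allotted to Ghada's branch passes to Ghada's issue by representation.
The 5/32 is divided into 2 equal shares of 5/64 among Karim, Tariq.
Karim predeceased; the 5/64 allotted to Karim's branch passes to Karim's issue by representation.
The 5/64 is divided into 4 equal shares of 5/256 among Zuhair, Jamal, Umar, Layth.
Zuhair is living and takes 5/256.
Jamal is living and takes 5/256.
Umar is living and takes 5/256.
Layth is living and takes 5/256.
Tariq is living and takes 5/64.
Yasmin is living and takes 5/32.
Widad predeceased; the 5/32 allotted to Widad's branch passes to Widad's issue by representation.
The 5/32 is divided into 3 equal shares of 5/96 among Khalida, Samir, Hamid.
Khalida is living and takes 5/96.
Samir is living and takes 5/96.
Hamid is living and takes 5/96.

Amira 5/32; Fahad 3/8; Hamid 5/96; Jamal 5/256; Khalida 5/96; Layth 5/256; Samir 5/96; Tariq 5/64; Umar 5/256; Yasmin 5/32; Zuhair 5/256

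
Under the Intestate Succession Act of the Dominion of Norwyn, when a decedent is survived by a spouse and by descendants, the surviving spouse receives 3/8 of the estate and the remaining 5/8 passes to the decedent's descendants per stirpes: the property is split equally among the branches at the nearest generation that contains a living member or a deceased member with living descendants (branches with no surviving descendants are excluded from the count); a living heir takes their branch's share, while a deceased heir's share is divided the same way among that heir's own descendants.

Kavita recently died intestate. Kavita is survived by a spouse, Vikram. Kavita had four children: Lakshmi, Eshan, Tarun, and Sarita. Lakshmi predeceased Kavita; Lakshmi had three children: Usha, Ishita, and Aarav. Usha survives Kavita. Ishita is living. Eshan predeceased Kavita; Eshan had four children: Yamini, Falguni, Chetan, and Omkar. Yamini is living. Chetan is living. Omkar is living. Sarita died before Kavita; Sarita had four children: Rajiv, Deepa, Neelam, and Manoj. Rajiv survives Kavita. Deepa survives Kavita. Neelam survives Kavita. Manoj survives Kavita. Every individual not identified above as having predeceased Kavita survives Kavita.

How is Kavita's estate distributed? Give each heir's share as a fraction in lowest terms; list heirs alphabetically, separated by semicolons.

Aarav 5/96; Chetan 5/128; Deepa 5/128; Falguni 5/128; Ishita 5/96; Manoj 5/128; Neelam 5/128; Omkar 5/128; Rajiv 5/128; Tarun 5/32; Usha 5/96; Vikram 3/8; Yamini 5/128

Vikram, as surviving spouse, takes 3/8.
The remaining 5/8 passes to Kavita's descendants per stirpes.
The 5/8 is divided into 4 equal shares of 5/32 among Lakshmi, Eshan, Tarun, Sarita.
Lakshmi predeceased; the 5/32 allotted to Lakshmi's branch passes to Lakshmi's issue by representation.
The 5/32 is divided into 3 equal shares of 5/96 among Usha, Ishita, Aarav.
Usha is living and takes 5/96.
Ishita is living and takes 5/96.
Aarav is living and takes 5/96.
Eshan predeceased; the 5/32 allotted to Eshan's branch passes to Eshan's issue by representation.
The 5/32 is divided into 4 equal shares of 5/128 among Yamini, Falguni, Chetan, Omkar.
Yamini is living and takes 5/128.
Falguni is living and takes 5/128.
Chetan is living and takes 5/128.
Omkar is living and takes 5/128.
Tarun is living and takes 5/32.
Sarita predeceased; the 5/32 allotted to Sarita's branch passes to Sarita's issue by representation.
The 5/32 is divided into 4 equal shares of 5/128 among Rajiv, Deepa, Neelam, Manoj.
Rajiv is living and takes 5/128.
Deepa is living and takes 5/128.
Neelam is living and takes 5/128.
Manoj is living and takes 5/128.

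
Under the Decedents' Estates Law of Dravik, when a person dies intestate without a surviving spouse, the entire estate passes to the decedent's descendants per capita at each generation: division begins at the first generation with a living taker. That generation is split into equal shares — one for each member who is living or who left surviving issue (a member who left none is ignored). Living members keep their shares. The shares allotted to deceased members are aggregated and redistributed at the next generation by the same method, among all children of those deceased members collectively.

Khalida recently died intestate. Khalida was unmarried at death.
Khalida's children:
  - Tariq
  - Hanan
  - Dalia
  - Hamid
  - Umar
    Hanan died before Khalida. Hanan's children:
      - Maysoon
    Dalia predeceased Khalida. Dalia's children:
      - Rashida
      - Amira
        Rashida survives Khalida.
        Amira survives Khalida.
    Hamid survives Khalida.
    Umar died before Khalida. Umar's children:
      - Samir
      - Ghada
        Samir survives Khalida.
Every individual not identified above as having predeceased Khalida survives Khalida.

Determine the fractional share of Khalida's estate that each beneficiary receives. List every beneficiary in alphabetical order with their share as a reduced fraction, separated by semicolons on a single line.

There is no surviving spouse, so the entire estate passes to Khalida's descendants per capita at each generation.
At generation 1 (Tariq, Hanan, Dalia, Hamid, Umar) there are 5 shares of (1)/5 = 1/5 each.
Living: Tariq and Hamid — each takes 1/5.
Deceased: Hanan, Dalia, and Umar. Their combined 3/5 is pooled and carried to generation 2.
At generation 2 (Maysoon, Rashida, Amira, Samir, Ghada) there are 5 shares of (3/5)/5 = 3/25 each.
Living: Maysoon, Rashida, Amira, Samir, and Ghada — each takes 3/25.

Amira 3/25; Ghada 3/25; Hamid 1/5; Maysoon 3/25; Rashida 3/25; Samir 3/25; Tariq 1/5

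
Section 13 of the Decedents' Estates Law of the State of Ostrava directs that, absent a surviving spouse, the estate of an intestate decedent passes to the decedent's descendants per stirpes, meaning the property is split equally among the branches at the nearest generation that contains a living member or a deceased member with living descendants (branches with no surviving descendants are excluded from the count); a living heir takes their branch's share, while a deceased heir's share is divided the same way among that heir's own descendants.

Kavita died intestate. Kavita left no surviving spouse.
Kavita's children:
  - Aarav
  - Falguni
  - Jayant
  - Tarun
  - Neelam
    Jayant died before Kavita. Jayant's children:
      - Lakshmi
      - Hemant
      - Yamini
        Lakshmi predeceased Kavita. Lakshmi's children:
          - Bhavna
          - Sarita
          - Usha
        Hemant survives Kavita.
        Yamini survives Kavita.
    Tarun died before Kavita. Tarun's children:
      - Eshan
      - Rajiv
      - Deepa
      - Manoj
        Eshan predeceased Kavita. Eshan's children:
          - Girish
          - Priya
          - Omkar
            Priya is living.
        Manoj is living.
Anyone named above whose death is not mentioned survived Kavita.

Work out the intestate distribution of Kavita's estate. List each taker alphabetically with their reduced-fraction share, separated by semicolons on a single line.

Aarav 1/5; Bhavna 1/45; Deepa 1/20; Falguni 1/5; Girish 1/60; Hemant 1/15; Manoj 1/20; Neelam 1/5; Omkar 1/60; Priya 1/60; Rajiv 1/20; Sarita 1/45; Usha 1/45; Yamini 1/15

There is no surviving spouse, so the entire estate passes to Kavita's descendants per stirpes.
The estate is divided into 5 equal shares of 1/5 among Aarav, Falguni, Jayant, Tarun, Neelam.
Aarav is living and takes 1/5.
Falguni is living and takes 1/5.
Jayant predeceased; the 1/5 allotted to Jayant's branch passes to Jayant's issue by representation.
The 1/5 is divided into 3 equal shares of 1/15 among Lakshmi, Hemant, Yamini.
Lakshmi predeceased; the 1/15 allotted to Lakshmi's branch passes to Lakshmi's issue by representation.
The 1/15 is divided into 3 equal shares of 1/45 among Bhavna, Sarita, Usha.
Bhavna is living and takes 1/45.
Sarita is living and takes 1/45.
Usha is living and takes 1/45.
Hemant is living and takes 1/15.
Yamini is living and takes 1/15.
Tarun predeceased; the 1/5 allotted to Tarun's branch passes to Tarun's issue by representation.
The 1/5 is divided into 4 equal shares of 1/20 among Eshan, Rajiv, Deepa, Manoj.
Eshan predeceased; the 1/20 allotted to Eshan's branch passes to Eshan's issue by representation.
The 1/20 is divided into 3 equal shares of 1/60 among Girish, Priya, Omkar.
Girish is living and takes 1/60.
Priya is living and takes 1/60.
Omkar is living and takes 1/60.
Rajiv is living and takes 1/20.
Deepa is living and takes 1/20.
Manoj is living and takes 1/20.
Neelam is living and takes 1/5.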